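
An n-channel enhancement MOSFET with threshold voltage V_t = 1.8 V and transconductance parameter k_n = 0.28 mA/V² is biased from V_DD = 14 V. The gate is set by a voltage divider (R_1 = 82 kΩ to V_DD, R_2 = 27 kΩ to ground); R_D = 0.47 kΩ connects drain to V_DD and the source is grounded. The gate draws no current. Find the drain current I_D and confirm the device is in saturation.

V_G = V_DD·R_2/(R_1+R_2) = 14×27/109 = 3.47 V. With the source grounded, V_GS = V_G = 3.47 V.
Assume saturation: I_D = (k_n/2)(V_GS − V_t)² = (0.28/2)×(3.47 − 1.8)² = 0.14×1.67² = 0.389 mA.
V_DS = V_DD − I_D·R_D = 14 − 0.389×0.47 = 13.8 V.
Saturation requires V_DS ≥ V_GS − V_t = 1.67 V; 13.8 ≥ 1.67 ✓.

I_D ≈ 0.39 mA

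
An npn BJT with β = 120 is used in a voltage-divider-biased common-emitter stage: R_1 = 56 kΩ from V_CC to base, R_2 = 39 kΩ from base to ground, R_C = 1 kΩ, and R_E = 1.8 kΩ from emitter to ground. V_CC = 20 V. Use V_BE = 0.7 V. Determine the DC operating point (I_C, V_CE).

I_C ≈ 3.7 mA, V_CE ≈ 9.5 V

Thevenize the base divider: V_Th = V_CC·R_2/(R_1+R_2) = 20×39/95 = 8.21 V, R_Th = R_1‖R_2 = 23 kΩ.
Base-emitter loop: V_Th = I_B·R_Th + V_BE + (β+1)I_B·R_E, so I_B = (8.21 − 0.7) / (23 + 121×1.8) = 0.0312 mA.
I_C = β·I_B = 120×0.0312 = 3.74 mA, and I_E = (β+1)I_B = 3.77 mA.
V_CE = V_CC − I_C·R_C − I_E·R_E = 20 − 3.74×1 − 3.77×1.8 = 9.46 V.
V_CE = 9.46 V > 0.2 V confirms active-region operation.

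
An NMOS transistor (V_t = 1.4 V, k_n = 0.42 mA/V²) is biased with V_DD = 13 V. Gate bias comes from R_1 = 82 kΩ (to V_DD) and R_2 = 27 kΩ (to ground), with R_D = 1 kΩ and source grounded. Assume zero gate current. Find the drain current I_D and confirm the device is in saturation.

V_G = V_DD·R_2/(R_1+R_2) = 13×27/109 = 3.22 V. With the source grounded, V_GS = V_G = 3.22 V.
Assume saturation: I_D = (k_n/2)(V_GS − V_t)² = (0.42/2)×(3.22 − 1.4)² = 0.21×1.82² = 0.696 mA.
V_DS = V_DD − I_D·R_D = 13 − 0.696×1 = 12.3 V.
Saturation requires V_DS ≥ V_GS − V_t = 1.82 V; 12.3 ≥ 1.82 ✓.

I_D ≈ 0.7 mA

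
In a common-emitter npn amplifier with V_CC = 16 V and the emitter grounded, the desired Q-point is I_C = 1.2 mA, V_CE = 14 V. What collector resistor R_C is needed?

Collector loop: V_CC = I_C·R_C + V_CE.
R_C = (V_CC − V_CE)/I_C = (16 − 14)/1.2 = 1.67 kΩ.

R_C ≈ 1.7 kΩ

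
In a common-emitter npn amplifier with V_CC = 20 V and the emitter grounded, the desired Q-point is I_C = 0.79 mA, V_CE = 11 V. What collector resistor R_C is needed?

R_C ≈ 11 kΩ

Collector loop: V_CC = I_C·R_C + V_CE.
R_C = (V_CC − V_CE)/I_C = (20 − 11)/0.79 = 11.4 kΩ.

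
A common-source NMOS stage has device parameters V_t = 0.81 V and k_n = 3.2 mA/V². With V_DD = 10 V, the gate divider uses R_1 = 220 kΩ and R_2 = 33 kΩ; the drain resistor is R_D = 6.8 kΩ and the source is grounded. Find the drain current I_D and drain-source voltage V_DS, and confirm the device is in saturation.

I_D ≈ 0.39 mA, V_DS ≈ 7.3 V

V_G = V_DD·R_2/(R_1+R_2) = 10×33/253 = 1.3 V. With the source grounded, V_GS = V_G = 1.3 V.
Assume saturation: I_D = (k_n/2)(V_GS − V_t)² = (3.2/2)×(1.3 − 0.81)² = 1.6×0.494² = 0.391 mA.
V_DS = V_DD − I_D·R_D = 10 − 0.391×6.8 = 7.34 V.
Saturation requires V_DS ≥ V_GS − V_t = 0.494 V; 7.34 ≥ 0.494 ✓.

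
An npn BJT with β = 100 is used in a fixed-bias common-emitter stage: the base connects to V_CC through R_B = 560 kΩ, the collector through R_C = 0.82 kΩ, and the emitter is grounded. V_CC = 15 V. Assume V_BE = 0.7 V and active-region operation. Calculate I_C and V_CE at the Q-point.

Base loop: V_CC = I_B·R_B + V_BE, so I_B = (15 − 0.7)/560 kΩ = 0.0255 mA.
In the active region I_C = β·I_B = 100 × 0.0255 = 2.55 mA.
Collector loop: V_CE = V_CC − I_C·R_C = 15 − 2.55×0.82 = 12.9 V.
Since V_CE = 12.9 V > V_CE(sat) ≈ 0.2 V, the transistor is in the active region as assumed.

I_C ≈ 2.6 mA, V_CE ≈ 13 V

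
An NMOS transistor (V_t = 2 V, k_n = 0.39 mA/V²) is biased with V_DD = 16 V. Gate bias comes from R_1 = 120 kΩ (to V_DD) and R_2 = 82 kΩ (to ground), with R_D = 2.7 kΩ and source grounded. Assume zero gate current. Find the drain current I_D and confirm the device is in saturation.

I_D ≈ 3.9 mA

V_G = V_DD·R_2/(R_1+R_2) = 16×82/202 = 6.5 V. With the source grounded, V_GS = V_G = 6.5 V.
Assume saturation: I_D = (k_n/2)(V_GS − V_t)² = (0.39/2)×(6.5 − 2)² = 0.195×4.5² = 3.94 mA.
V_DS = V_DD − I_D·R_D = 16 − 3.94×2.7 = 5.36 V.
Saturation requires V_DS ≥ V_GS − V_t = 4.5 V; 5.36 ≥ 4.5 ✓.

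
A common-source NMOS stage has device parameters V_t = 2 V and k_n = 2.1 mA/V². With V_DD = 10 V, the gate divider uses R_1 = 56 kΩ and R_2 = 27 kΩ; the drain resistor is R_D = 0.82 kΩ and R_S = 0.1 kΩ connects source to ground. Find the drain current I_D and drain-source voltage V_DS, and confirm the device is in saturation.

V_G = V_DD·R_2/(R_1+R_2) = 10×27/83 = 3.25 V.
Assume saturation: I_D = (k_n/2)(V_GS − V_t)² with V_GS = V_G − I_D·R_S = 3.25 − 0.1·I_D.
Substituting gives 0.0105·I_D² − 1.26·I_D + 1.65 = 0, with roots I_D = 1.32 or 119 mA.
The root I_D = 119 mA gives V_GS = -8.64 V ≤ V_t, so take I_D = 1.32 mA.
Then V_GS = 3.12 V and V_DS = V_DD − I_D(R_D+R_S) = 10 − 1.32×0.92 = 8.79 V.
Saturation requires V_DS ≥ V_GS − V_t = 1.12 V; 8.79 ≥ 1.12 ✓.

I_D ≈ 1.3 mA, V_DS ≈ 8.8 V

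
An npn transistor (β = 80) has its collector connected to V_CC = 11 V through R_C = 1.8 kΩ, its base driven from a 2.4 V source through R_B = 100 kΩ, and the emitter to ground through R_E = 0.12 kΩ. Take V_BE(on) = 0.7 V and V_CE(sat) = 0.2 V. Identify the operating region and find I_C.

active; I_C ≈ 1.2 mA

Assume active. Base-emitter loop: I_B = (V_BB − V_BE)/(R_B + (β+1)R_E) = (2.4 − 0.7)/(100 + 81×0.12) = 0.0155 mA.
I_C = β·I_B = 80×0.0155 = 1.24 mA.
V_CE = V_CC − I_C·R_C − I_E·R_E = 11 − 1.24×1.8 − 1.26×0.12 = 8.62 V > V_CE(sat), so the active-region assumption holds.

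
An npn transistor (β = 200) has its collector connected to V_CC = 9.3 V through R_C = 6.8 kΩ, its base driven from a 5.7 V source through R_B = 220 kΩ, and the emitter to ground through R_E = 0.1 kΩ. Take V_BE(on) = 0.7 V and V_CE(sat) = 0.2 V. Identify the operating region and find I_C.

Assume active: I_B = (5.7 − 0.7)/(220 + 201×0.1) = 0.0208 mA, I_C = β·I_B = 4.16 mA.
Then V_CE = 9.3 − 4.16×6.8 − 4.19×0.1 = -19.4 V < 0.2 V — the active assumption fails.
Re-solve with V_CE = 0.2 V. KCL at the emitter: V_E/R_E = (V_BB−0.7−V_E)/R_B + (V_CC−0.2−V_E)/R_C, giving V_E = 0.134 V.
I_C = (V_CC − 0.2 − V_E)/R_C = (9.1 − 0.134)/6.8 = 1.32 mA.
Check: I_B = (5 − 0.134)/220 = 0.0221 mA, and β·I_B = 4.42 mA > I_C, confirming saturation.

saturation; I_C ≈ 1.3 mA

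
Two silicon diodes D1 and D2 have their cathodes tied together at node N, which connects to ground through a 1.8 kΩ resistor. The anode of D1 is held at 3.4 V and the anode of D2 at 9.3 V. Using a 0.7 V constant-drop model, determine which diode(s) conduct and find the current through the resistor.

Only D2 conducts; I_R ≈ 4.8 mA

Assume both conduct. Then node N would need to be at both 3.4−0.7 = 2.7 V and 9.3−0.7 = 8.6 V, which is impossible.
Assume only D2 conducts: V_N = 9.3 − 0.7 = 8.6 V, so I_R = 8.6/1.8 = 4.78 mA.
Check D1: its anode-to-cathode voltage is 3.4 − 8.6 = -5.2 V < 0.7 V, so it is off. The assumption is consistent.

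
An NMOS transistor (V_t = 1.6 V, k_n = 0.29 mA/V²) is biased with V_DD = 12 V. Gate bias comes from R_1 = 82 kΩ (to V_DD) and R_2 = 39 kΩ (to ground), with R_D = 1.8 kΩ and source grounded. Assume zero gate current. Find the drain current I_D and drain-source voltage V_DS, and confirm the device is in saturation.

V_G = V_DD·R_2/(R_1+R_2) = 12×39/121 = 3.87 V. With the source grounded, V_GS = V_G = 3.87 V.
Assume saturation: I_D = (k_n/2)(V_GS − V_t)² = (0.29/2)×(3.87 − 1.6)² = 0.145×2.27² = 0.746 mA.
V_DS = V_DD − I_D·R_D = 12 − 0.746×1.8 = 10.7 V.
Saturation requires V_DS ≥ V_GS − V_t = 2.27 V; 10.7 ≥ 2.27 ✓.

I_D ≈ 0.75 mA, V_DS ≈ 11 V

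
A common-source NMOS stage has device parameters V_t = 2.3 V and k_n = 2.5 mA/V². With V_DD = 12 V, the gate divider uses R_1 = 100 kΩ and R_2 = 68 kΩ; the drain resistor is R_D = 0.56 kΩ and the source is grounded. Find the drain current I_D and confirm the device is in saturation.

V_G = V_DD·R_2/(R_1+R_2) = 12×68/168 = 4.86 V. With the source grounded, V_GS = V_G = 4.86 V.
Assume saturation: I_D = (k_n/2)(V_GS − V_t)² = (2.5/2)×(4.86 − 2.3)² = 1.25×2.56² = 8.17 mA.
V_DS = V_DD − I_D·R_D = 12 − 8.17×0.56 = 7.42 V.
Saturation requires V_DS ≥ V_GS − V_t = 2.56 V; 7.42 ≥ 2.56 ✓.

I_D ≈ 8.2 mA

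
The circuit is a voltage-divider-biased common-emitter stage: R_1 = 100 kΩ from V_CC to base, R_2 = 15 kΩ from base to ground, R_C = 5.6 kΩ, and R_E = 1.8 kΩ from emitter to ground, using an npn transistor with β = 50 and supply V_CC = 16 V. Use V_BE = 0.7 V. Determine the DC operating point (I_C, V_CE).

I_C ≈ 0.66 mA, V_CE ≈ 11 V

Thevenize the base divider: V_Th = V_CC·R_2/(R_1+R_2) = 16×15/115 = 2.09 V, R_Th = R_1‖R_2 = 13 kΩ.
Base-emitter loop: V_Th = I_B·R_Th + V_BE + (β+1)I_B·R_E, so I_B = (2.09 − 0.7) / (13 + 51×1.8) = 0.0132 mA.
I_C = β·I_B = 50×0.0132 = 0.661 mA, and I_E = (β+1)I_B = 0.675 mA.
V_CE = V_CC − I_C·R_C − I_E·R_E = 16 − 0.661×5.6 − 0.675×1.8 = 11.1 V.
V_CE = 11.1 V > 0.2 V confirms active-region operation.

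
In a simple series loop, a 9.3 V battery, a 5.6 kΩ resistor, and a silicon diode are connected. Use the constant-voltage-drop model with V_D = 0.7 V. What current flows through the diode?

KVL around the loop: 9.3 = V_D + I·R = 0.7 + I × 5.6 kΩ.
So I = (9.3 − 0.7) / 5.6 kΩ = 8.6 / 5.6 = 1.54 mA.

I ≈ 1.5 mA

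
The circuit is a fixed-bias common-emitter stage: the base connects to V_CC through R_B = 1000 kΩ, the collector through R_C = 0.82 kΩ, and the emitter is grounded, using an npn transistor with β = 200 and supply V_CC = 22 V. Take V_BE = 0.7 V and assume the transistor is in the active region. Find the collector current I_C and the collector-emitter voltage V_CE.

I_C ≈ 4.3 mA, V_CE ≈ 19 V

Base loop: V_CC = I_B·R_B + V_BE, so I_B = (22 − 0.7)/1000 kΩ = 0.0213 mA.
In the active region I_C = β·I_B = 200 × 0.0213 = 4.26 mA.
Collector loop: V_CE = V_CC − I_C·R_C = 22 − 4.26×0.82 = 18.5 V.
Since V_CE = 18.5 V > V_CE(sat) ≈ 0.2 V, the transistor is in the active region as assumed.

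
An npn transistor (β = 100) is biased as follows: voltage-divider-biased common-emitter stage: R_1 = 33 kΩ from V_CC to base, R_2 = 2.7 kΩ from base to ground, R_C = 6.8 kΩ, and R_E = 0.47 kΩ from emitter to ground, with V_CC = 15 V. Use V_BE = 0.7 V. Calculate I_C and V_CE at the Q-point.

Thevenize the base divider: V_Th = V_CC·R_2/(R_1+R_2) = 15×2.7/35.7 = 1.13 V, R_Th = R_1‖R_2 = 2.5 kΩ.
Base-emitter loop: V_Th = I_B·R_Th + V_BE + (β+1)I_B·R_E, so I_B = (1.13 − 0.7) / (2.5 + 101×0.47) = 0.0087 mA.
I_C = β·I_B = 100×0.0087 = 0.87 mA, and I_E = (β+1)I_B = 0.878 mA.
V_CE = V_CC − I_C·R_C − I_E·R_E = 15 − 0.87×6.8 − 0.878×0.47 = 8.67 V.
V_CE = 8.67 V > 0.2 V confirms active-region operation.

I_C ≈ 0.87 mA, V_CE ≈ 8.7 V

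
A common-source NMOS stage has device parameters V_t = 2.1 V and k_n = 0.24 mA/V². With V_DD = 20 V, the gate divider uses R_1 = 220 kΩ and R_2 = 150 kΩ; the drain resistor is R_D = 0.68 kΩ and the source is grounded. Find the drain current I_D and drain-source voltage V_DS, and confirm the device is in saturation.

V_G = V_DD·R_2/(R_1+R_2) = 20×150/370 = 8.11 V. With the source grounded, V_GS = V_G = 8.11 V.
Assume saturation: I_D = (k_n/2)(V_GS − V_t)² = (0.24/2)×(8.11 − 2.1)² = 0.12×6.01² = 4.33 mA.
V_DS = V_DD − I_D·R_D = 20 − 4.33×0.68 = 17.1 V.
Saturation requires V_DS ≥ V_GS − V_t = 6.01 V; 17.1 ≥ 6.01 ✓.

I_D ≈ 4.3 mA, V_DS ≈ 17 V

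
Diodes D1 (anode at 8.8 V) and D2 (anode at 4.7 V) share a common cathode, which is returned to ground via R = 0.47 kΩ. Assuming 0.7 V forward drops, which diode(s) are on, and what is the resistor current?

Assume both conduct. Then node N would need to be at both 8.8−0.7 = 8.1 V and 4.7−0.7 = 4 V, which is impossible.
Assume only D1 conducts: V_N = 8.8 − 0.7 = 8.1 V, so I_R = 8.1/0.47 = 17.2 mA.
Check D2: its anode-to-cathode voltage is 4.7 − 8.1 = -3.4 V < 0.7 V, so it is off. The assumption is consistent.

Only D1 conducts; I_R ≈ 17 mA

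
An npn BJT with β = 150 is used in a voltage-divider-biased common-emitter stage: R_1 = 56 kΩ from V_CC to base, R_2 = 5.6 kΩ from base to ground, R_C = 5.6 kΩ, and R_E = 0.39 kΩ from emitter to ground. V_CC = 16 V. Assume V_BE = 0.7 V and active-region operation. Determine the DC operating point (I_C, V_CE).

I_C ≈ 1.8 mA, V_CE ≈ 5.4 V

Thevenize the base divider: V_Th = V_CC·R_2/(R_1+R_2) = 16×5.6/61.6 = 1.45 V, R_Th = R_1‖R_2 = 5.09 kΩ.
Base-emitter loop: V_Th = I_B·R_Th + V_BE + (β+1)I_B·R_E, so I_B = (1.45 − 0.7) / (5.09 + 151×0.39) = 0.0118 mA.
I_C = β·I_B = 150×0.0118 = 1.77 mA, and I_E = (β+1)I_B = 1.78 mA.
V_CE = V_CC − I_C·R_C − I_E·R_E = 16 − 1.77×5.6 − 1.78×0.39 = 5.4 V.
V_CE = 5.4 V > 0.2 V confirms active-region operation.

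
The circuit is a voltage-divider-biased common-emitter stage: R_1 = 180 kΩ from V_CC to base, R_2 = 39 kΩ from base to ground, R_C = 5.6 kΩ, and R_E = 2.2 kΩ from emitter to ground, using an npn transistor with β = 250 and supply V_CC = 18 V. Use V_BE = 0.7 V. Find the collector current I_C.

Thevenize the base divider: V_Th = V_CC·R_2/(R_1+R_2) = 18×39/219 = 3.21 V, R_Th = R_1‖R_2 = 32.1 kΩ.
Base-emitter loop: V_Th = I_B·R_Th + V_BE + (β+1)I_B·R_E, so I_B = (3.21 − 0.7) / (32.1 + 251×2.2) = 0.00429 mA.
I_C = β·I_B = 250×0.00429 = 1.07 mA, and I_E = (β+1)I_B = 1.08 mA.
V_CE = V_CC − I_C·R_C − I_E·R_E = 18 − 1.07×5.6 − 1.08×2.2 = 9.63 V.
V_CE = 9.63 V > 0.2 V confirms active-region operation.

I_C ≈ 1.1 mA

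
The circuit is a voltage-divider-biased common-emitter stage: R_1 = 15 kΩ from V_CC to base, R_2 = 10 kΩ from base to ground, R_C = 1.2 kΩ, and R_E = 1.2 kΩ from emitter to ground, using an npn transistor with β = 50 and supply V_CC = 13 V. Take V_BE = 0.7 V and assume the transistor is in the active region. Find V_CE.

V_CE ≈ 4.9 V

Thevenize the base divider: V_Th = V_CC·R_2/(R_1+R_2) = 13×10/25 = 5.2 V, R_Th = R_1‖R_2 = 6 kΩ.
Base-emitter loop: V_Th = I_B·R_Th + V_BE + (β+1)I_B·R_E, so I_B = (5.2 − 0.7) / (6 + 51×1.2) = 0.067 mA.
I_C = β·I_B = 50×0.067 = 3.35 mA, and I_E = (β+1)I_B = 3.42 mA.
V_CE = V_CC − I_C·R_C − I_E·R_E = 13 − 3.35×1.2 − 3.42×1.2 = 4.88 V.
V_CE = 4.88 V > 0.2 V confirms active-region operation.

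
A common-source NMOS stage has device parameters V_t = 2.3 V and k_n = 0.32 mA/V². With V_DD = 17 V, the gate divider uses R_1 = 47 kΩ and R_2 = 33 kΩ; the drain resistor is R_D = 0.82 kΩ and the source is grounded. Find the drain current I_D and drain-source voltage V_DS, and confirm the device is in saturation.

V_G = V_DD·R_2/(R_1+R_2) = 17×33/80 = 7.01 V. With the source grounded, V_GS = V_G = 7.01 V.
Assume saturation: I_D = (k_n/2)(V_GS − V_t)² = (0.32/2)×(7.01 − 2.3)² = 0.16×4.71² = 3.55 mA.
V_DS = V_DD − I_D·R_D = 17 − 3.55×0.82 = 14.1 V.
Saturation requires V_DS ≥ V_GS − V_t = 4.71 V; 14.1 ≥ 4.71 ✓.

I_D ≈ 3.6 mA, V_DS ≈ 14 V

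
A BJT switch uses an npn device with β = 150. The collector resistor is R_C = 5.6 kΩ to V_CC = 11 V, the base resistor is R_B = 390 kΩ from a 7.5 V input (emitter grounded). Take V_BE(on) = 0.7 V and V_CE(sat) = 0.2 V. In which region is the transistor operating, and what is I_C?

saturation; I_C ≈ 1.9 mA

Assume active: I_B = (7.5 − 0.7)/390 = 0.0174 mA, giving I_C = β·I_B = 2.62 mA.
But then V_CE = 11 − 2.62×5.6 = -3.65 V < V_CE(sat) = 0.2 V — impossible in the active region.
So the transistor is saturated. With V_CE = 0.2 V, I_C = (V_CC − 0.2)/R_C = 10.8/5.6 = 1.93 mA.
Check: β·I_B = 2.62 mA > I_C = 1.93 mA, confirming saturation.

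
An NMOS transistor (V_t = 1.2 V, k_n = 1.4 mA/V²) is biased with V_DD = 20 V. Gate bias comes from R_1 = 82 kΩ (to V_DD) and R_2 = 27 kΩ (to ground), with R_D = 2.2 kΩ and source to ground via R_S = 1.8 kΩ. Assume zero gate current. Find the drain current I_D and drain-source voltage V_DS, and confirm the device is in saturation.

V_G = V_DD·R_2/(R_1+R_2) = 20×27/109 = 4.95 V.
Assume saturation: I_D = (k_n/2)(V_GS − V_t)² with V_GS = V_G − I_D·R_S = 4.95 − 1.8·I_D.
Substituting gives 2.27·I_D² − 10.5·I_D + 9.87 = 0, with roots I_D = 1.32 or 3.29 mA.
The root I_D = 3.29 mA gives V_GS = -0.968 V ≤ V_t, so take I_D = 1.32 mA.
Then V_GS = 2.57 V and V_DS = V_DD − I_D(R_D+R_S) = 20 − 1.32×4 = 14.7 V.
Saturation requires V_DS ≥ V_GS − V_t = 1.37 V; 14.7 ≥ 1.37 ✓.

I_D ≈ 1.3 mA, V_DS ≈ 15 V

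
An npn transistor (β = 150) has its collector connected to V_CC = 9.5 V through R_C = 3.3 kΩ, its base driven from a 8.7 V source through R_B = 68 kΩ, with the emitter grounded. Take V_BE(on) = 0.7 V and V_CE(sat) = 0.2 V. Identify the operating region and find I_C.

saturation; I_C ≈ 2.8 mA

Assume active: I_B = (8.7 − 0.7)/68 = 0.118 mA, giving I_C = β·I_B = 17.6 mA.
But then V_CE = 9.5 − 17.6×3.3 = -48.7 V < V_CE(sat) = 0.2 V — impossible in the active region.
So the transistor is saturated. With V_CE = 0.2 V, I_C = (V_CC − 0.2)/R_C = 9.3/3.3 = 2.82 mA.
Check: β·I_B = 17.6 mA > I_C = 2.82 mA, confirming saturation.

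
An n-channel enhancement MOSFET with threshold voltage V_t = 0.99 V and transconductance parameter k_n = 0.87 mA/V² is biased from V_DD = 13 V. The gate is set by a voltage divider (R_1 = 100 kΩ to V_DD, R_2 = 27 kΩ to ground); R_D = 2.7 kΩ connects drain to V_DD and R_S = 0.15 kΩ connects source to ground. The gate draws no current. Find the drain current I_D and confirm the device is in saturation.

I_D ≈ 1.1 mA

V_G = V_DD·R_2/(R_1+R_2) = 13×27/127 = 2.76 V.
Assume saturation: I_D = (k_n/2)(V_GS − V_t)² with V_GS = V_G − I_D·R_S = 2.76 − 0.15·I_D.
Substituting gives 0.00979·I_D² − 1.23·I_D + 1.37 = 0, with roots I_D = 1.12 or 125 mA.
The root I_D = 125 mA gives V_GS = -15.9 V ≤ V_t, so take I_D = 1.12 mA.
Then V_GS = 2.6 V and V_DS = V_DD − I_D(R_D+R_S) = 13 − 1.12×2.85 = 9.8 V.
Saturation requires V_DS ≥ V_GS − V_t = 1.61 V; 9.8 ≥ 1.61 ✓.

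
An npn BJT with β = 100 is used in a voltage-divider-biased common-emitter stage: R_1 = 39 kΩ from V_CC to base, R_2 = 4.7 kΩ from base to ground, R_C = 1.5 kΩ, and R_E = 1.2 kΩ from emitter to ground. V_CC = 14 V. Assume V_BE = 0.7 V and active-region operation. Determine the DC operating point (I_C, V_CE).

Thevenize the base divider: V_Th = V_CC·R_2/(R_1+R_2) = 14×4.7/43.7 = 1.51 V, R_Th = R_1‖R_2 = 4.19 kΩ.
Base-emitter loop: V_Th = I_B·R_Th + V_BE + (β+1)I_B·R_E, so I_B = (1.51 − 0.7) / (4.19 + 101×1.2) = 0.00643 mA.
I_C = β·I_B = 100×0.00643 = 0.643 mA, and I_E = (β+1)I_B = 0.649 mA.
V_CE = V_CC − I_C·R_C − I_E·R_E = 14 − 0.643×1.5 − 0.649×1.2 = 12.3 V.
V_CE = 12.3 V > 0.2 V confirms active-region operation.

I_C ≈ 0.64 mA, V_CE ≈ 12 V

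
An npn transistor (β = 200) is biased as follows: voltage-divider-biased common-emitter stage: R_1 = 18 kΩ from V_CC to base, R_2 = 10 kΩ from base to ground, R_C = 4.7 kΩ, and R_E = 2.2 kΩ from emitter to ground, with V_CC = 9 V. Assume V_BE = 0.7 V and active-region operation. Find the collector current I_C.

I_C ≈ 1.1 mA

Thevenize the base divider: V_Th = V_CC·R_2/(R_1+R_2) = 9×10/28 = 3.21 V, R_Th = R_1‖R_2 = 6.43 kΩ.
Base-emitter loop: V_Th = I_B·R_Th + V_BE + (β+1)I_B·R_E, so I_B = (3.21 − 0.7) / (6.43 + 201×2.2) = 0.0056 mA.
I_C = β·I_B = 200×0.0056 = 1.12 mA, and I_E = (β+1)I_B = 1.13 mA.
V_CE = V_CC − I_C·R_C − I_E·R_E = 9 − 1.12×4.7 − 1.13×2.2 = 1.25 V.
V_CE = 1.25 V > 0.2 V confirms active-region operation.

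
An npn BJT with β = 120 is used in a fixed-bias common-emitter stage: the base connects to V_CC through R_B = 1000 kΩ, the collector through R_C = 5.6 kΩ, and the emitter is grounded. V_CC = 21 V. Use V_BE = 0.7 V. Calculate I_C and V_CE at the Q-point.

Base loop: V_CC = I_B·R_B + V_BE, so I_B = (21 − 0.7)/1000 kΩ = 0.0203 mA.
In the active region I_C = β·I_B = 120 × 0.0203 = 2.44 mA.
Collector loop: V_CE = V_CC − I_C·R_C = 21 − 2.44×5.6 = 7.36 V.
Since V_CE = 7.36 V > V_CE(sat) ≈ 0.2 V, the transistor is in the active region as assumed.

I_C ≈ 2.4 mA, V_CE ≈ 7.4 V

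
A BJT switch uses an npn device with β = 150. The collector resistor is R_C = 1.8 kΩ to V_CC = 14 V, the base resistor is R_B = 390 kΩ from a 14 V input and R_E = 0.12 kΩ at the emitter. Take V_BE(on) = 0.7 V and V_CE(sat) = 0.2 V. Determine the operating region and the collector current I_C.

active; I_C ≈ 4.9 mA

Assume active. Base-emitter loop: I_B = (V_BB − V_BE)/(R_B + (β+1)R_E) = (14 − 0.7)/(390 + 151×0.12) = 0.0326 mA.
I_C = β·I_B = 150×0.0326 = 4.89 mA.
V_CE = V_CC − I_C·R_C − I_E·R_E = 14 − 4.89×1.8 − 4.92×0.12 = 4.61 V > V_CE(sat), so the active-region assumption holds.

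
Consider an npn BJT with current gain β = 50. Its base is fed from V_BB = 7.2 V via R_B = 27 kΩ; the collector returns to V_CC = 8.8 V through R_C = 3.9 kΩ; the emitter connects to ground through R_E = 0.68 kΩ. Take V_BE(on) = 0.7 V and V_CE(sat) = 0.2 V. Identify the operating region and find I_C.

Assume active: I_B = (7.2 − 0.7)/(27 + 51×0.68) = 0.105 mA, I_C = β·I_B = 5.27 mA.
Then V_CE = 8.8 − 5.27×3.9 − 5.37×0.68 = -15.4 V < 0.2 V — the active assumption fails.
Re-solve with V_CE = 0.2 V. KCL at the emitter: V_E/R_E = (V_BB−0.7−V_E)/R_B + (V_CC−0.2−V_E)/R_C, giving V_E = 1.39 V.
I_C = (V_CC − 0.2 − V_E)/R_C = (8.6 − 1.39)/3.9 = 1.85 mA.
Check: I_B = (6.5 − 1.39)/27 = 0.189 mA, and β·I_B = 9.47 mA > I_C, confirming saturation.

saturation; I_C ≈ 1.8 mA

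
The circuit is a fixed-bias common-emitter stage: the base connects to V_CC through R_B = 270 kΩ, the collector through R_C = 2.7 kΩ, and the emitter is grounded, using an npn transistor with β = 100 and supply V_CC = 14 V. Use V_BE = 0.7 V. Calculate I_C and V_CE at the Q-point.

I_C ≈ 4.9 mA, V_CE ≈ 0.7 V

Base loop: V_CC = I_B·R_B + V_BE, so I_B = (14 − 0.7)/270 kΩ = 0.0493 mA.
In the active region I_C = β·I_B = 100 × 0.0493 = 4.93 mA.
Collector loop: V_CE = V_CC − I_C·R_C = 14 − 4.93×2.7 = 0.7 V.
Since V_CE = 0.7 V > V_CE(sat) ≈ 0.2 V, the transistor is in the active region as assumed.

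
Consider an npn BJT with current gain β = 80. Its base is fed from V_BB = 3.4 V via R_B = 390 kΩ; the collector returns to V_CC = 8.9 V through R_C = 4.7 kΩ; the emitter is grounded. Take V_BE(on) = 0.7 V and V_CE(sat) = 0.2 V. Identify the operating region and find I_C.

active; I_C ≈ 0.55 mA

Assume active. Base-emitter loop: I_B = (V_BB − V_BE)/R_B = (3.4 − 0.7)/390 = 0.00692 mA.
I_C = β·I_B = 80×0.00692 = 0.554 mA.
V_CE = V_CC − I_C·R_C = 8.9 − 0.554×4.7 = 6.3 V > V_CE(sat), so the active-region assumption holds.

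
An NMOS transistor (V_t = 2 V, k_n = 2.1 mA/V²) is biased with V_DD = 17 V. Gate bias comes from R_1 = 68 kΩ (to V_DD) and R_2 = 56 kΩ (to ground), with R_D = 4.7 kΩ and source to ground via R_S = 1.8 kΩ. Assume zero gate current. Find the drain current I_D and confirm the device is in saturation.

I_D ≈ 2.3 mA

V_G = V_DD·R_2/(R_1+R_2) = 17×56/124 = 7.68 V.
Assume saturation: I_D = (k_n/2)(V_GS − V_t)² with V_GS = V_G − I_D·R_S = 7.68 − 1.8·I_D.
Substituting gives 3.4·I_D² − 22.5·I_D + 33.8 = 0, with roots I_D = 2.33 or 4.28 mA.
The root I_D = 4.28 mA gives V_GS = -0.0178 V ≤ V_t, so take I_D = 2.33 mA.
Then V_GS = 3.49 V and V_DS = V_DD − I_D(R_D+R_S) = 17 − 2.33×6.5 = 1.87 V.
Saturation requires V_DS ≥ V_GS − V_t = 1.49 V; 1.87 ≥ 1.49 ✓.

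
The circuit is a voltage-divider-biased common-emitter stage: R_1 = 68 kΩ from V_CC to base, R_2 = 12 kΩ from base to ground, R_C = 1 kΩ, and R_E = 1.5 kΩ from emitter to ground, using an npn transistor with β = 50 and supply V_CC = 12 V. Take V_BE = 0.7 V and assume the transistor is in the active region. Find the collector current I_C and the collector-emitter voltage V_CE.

Thevenize the base divider: V_Th = V_CC·R_2/(R_1+R_2) = 12×12/80 = 1.8 V, R_Th = R_1‖R_2 = 10.2 kΩ.
Base-emitter loop: V_Th = I_B·R_Th + V_BE + (β+1)I_B·R_E, so I_B = (1.8 − 0.7) / (10.2 + 51×1.5) = 0.0127 mA.
I_C = β·I_B = 50×0.0127 = 0.634 mA, and I_E = (β+1)I_B = 0.647 mA.
V_CE = V_CC − I_C·R_C − I_E·R_E = 12 − 0.634×1 − 0.647×1.5 = 10.4 V.
V_CE = 10.4 V > 0.2 V confirms active-region operation.

I_C ≈ 0.63 mA, V_CE ≈ 10 V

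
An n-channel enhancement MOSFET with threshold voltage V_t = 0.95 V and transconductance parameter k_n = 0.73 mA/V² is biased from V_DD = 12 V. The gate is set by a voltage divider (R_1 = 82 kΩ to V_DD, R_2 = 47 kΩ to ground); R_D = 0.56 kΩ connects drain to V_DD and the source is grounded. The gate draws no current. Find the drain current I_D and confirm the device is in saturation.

V_G = V_DD·R_2/(R_1+R_2) = 12×47/129 = 4.37 V. With the source grounded, V_GS = V_G = 4.37 V.
Assume saturation: I_D = (k_n/2)(V_GS − V_t)² = (0.73/2)×(4.37 − 0.95)² = 0.365×3.42² = 4.27 mA.
V_DS = V_DD − I_D·R_D = 12 − 4.27×0.56 = 9.61 V.
Saturation requires V_DS ≥ V_GS − V_t = 3.42 V; 9.61 ≥ 3.42 ✓.

I_D ≈ 4.3 mA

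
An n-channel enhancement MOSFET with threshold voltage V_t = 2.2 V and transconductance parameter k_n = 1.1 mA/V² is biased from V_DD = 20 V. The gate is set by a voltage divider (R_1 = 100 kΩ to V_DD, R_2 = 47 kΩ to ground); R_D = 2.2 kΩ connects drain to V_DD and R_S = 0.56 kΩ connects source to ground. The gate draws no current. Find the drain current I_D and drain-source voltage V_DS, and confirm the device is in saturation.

V_G = V_DD·R_2/(R_1+R_2) = 20×47/147 = 6.39 V.
Assume saturation: I_D = (k_n/2)(V_GS − V_t)² with V_GS = V_G − I_D·R_S = 6.39 − 0.56·I_D.
Substituting gives 0.172·I_D² − 3.58·I_D + 9.68 = 0, with roots I_D = 3.19 or 17.6 mA.
The root I_D = 17.6 mA gives V_GS = -3.46 V ≤ V_t, so take I_D = 3.19 mA.
Then V_GS = 4.61 V and V_DS = V_DD − I_D(R_D+R_S) = 20 − 3.19×2.76 = 11.2 V.
Saturation requires V_DS ≥ V_GS − V_t = 2.41 V; 11.2 ≥ 2.41 ✓.

I_D ≈ 3.2 mA, V_DS ≈ 11 V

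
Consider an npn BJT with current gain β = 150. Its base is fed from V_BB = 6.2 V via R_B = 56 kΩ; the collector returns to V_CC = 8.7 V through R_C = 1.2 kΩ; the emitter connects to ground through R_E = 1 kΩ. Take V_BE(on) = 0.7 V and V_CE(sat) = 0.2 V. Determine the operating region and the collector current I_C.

Assume active: I_B = (6.2 − 0.7)/(56 + 151×1) = 0.0266 mA, I_C = β·I_B = 3.99 mA.
Then V_CE = 8.7 − 3.99×1.2 − 4.01×1 = -0.0947 V < 0.2 V — the active assumption fails.
Re-solve with V_CE = 0.2 V. KCL at the emitter: V_E/R_E = (V_BB−0.7−V_E)/R_B + (V_CC−0.2−V_E)/R_C, giving V_E = 3.88 V.
I_C = (V_CC − 0.2 − V_E)/R_C = (8.5 − 3.88)/1.2 = 3.85 mA.
Check: I_B = (5.5 − 3.88)/56 = 0.0289 mA, and β·I_B = 4.34 mA > I_C, confirming saturation.

saturation; I_C ≈ 3.9 mA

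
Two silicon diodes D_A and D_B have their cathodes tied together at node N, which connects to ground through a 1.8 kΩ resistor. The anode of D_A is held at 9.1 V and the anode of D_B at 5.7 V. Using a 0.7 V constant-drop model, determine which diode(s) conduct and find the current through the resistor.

Only D_A conducts; I_R ≈ 4.7 mA

Assume both conduct. Then node N would need to be at both 9.1−0.7 = 8.4 V and 5.7−0.7 = 5 V, which is impossible.
Assume only D_A conducts: V_N = 9.1 − 0.7 = 8.4 V, so I_R = 8.4/1.8 = 4.67 mA.
Check D_B: its anode-to-cathode voltage is 5.7 − 8.4 = -2.7 V < 0.7 V, so it is off. The assumption is consistent.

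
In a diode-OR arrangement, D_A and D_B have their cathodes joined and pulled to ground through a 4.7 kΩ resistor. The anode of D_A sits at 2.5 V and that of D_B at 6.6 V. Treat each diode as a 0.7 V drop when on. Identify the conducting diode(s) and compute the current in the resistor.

Assume both conduct. Then node N would need to be at both 2.5−0.7 = 1.8 V and 6.6−0.7 = 5.9 V, which is impossible.
Assume only D_B conducts: V_N = 6.6 − 0.7 = 5.9 V, so I_R = 5.9/4.7 = 1.26 mA.
Check D_A: its anode-to-cathode voltage is 2.5 − 5.9 = -3.4 V < 0.7 V, so it is off. The assumption is consistent.

Only D_B conducts; I_R ≈ 1.3 mA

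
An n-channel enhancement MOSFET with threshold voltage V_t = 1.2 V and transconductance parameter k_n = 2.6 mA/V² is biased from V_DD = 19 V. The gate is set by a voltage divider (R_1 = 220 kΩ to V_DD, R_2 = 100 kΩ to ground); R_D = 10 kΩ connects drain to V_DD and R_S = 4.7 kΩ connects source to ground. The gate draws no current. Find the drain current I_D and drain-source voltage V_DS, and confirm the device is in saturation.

I_D ≈ 0.84 mA, V_DS ≈ 6.7 V

V_G = V_DD·R_2/(R_1+R_2) = 19×100/320 = 5.94 V.
Assume saturation: I_D = (k_n/2)(V_GS − V_t)² with V_GS = V_G − I_D·R_S = 5.94 − 4.7·I_D.
Substituting gives 28.7·I_D² − 58.9·I_D + 29.2 = 0, with roots I_D = 0.837 or 1.21 mA.
The root I_D = 1.21 mA gives V_GS = 0.234 V ≤ V_t, so take I_D = 0.837 mA.
Then V_GS = 2 V and V_DS = V_DD − I_D(R_D+R_S) = 19 − 0.837×14.7 = 6.69 V.
Saturation requires V_DS ≥ V_GS − V_t = 0.803 V; 6.69 ≥ 0.803 ✓.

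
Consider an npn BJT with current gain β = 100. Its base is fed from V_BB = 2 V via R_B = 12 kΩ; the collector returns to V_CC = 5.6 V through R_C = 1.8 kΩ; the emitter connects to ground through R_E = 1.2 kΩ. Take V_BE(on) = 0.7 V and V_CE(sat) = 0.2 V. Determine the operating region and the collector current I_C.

Assume active. Base-emitter loop: I_B = (V_BB − V_BE)/(R_B + (β+1)R_E) = (2 − 0.7)/(12 + 101×1.2) = 0.00976 mA.
I_C = β·I_B = 100×0.00976 = 0.976 mA.
V_CE = V_CC − I_C·R_C − I_E·R_E = 5.6 − 0.976×1.8 − 0.986×1.2 = 2.66 V > V_CE(sat), so the active-region assumption holds.

active; I_C ≈ 0.98 mA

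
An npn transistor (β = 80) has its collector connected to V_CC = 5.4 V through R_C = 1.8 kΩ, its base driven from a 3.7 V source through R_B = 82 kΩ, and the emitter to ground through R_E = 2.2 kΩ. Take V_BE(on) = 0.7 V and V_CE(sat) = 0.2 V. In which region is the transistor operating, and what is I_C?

Assume active. Base-emitter loop: I_B = (V_BB − V_BE)/(R_B + (β+1)R_E) = (3.7 − 0.7)/(82 + 81×2.2) = 0.0115 mA.
I_C = β·I_B = 80×0.0115 = 0.922 mA.
V_CE = V_CC − I_C·R_C − I_E·R_E = 5.4 − 0.922×1.8 − 0.934×2.2 = 1.69 V > V_CE(sat), so the active-region assumption holds.

active; I_C ≈ 0.92 mA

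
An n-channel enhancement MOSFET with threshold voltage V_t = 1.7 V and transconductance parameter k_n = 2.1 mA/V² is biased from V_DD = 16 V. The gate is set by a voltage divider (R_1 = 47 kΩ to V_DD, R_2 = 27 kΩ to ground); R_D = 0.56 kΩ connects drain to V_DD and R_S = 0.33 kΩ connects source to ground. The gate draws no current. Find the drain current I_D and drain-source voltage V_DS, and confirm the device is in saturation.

I_D ≈ 5.6 mA, V_DS ≈ 11 V

V_G = V_DD·R_2/(R_1+R_2) = 16×27/74 = 5.84 V.
Assume saturation: I_D = (k_n/2)(V_GS − V_t)² with V_GS = V_G − I_D·R_S = 5.84 − 0.33·I_D.
Substituting gives 0.114·I_D² − 3.87·I_D + 18 = 0, with roots I_D = 5.56 or 28.3 mA.
The root I_D = 28.3 mA gives V_GS = -3.49 V ≤ V_t, so take I_D = 5.56 mA.
Then V_GS = 4 V and V_DS = V_DD − I_D(R_D+R_S) = 16 − 5.56×0.89 = 11 V.
Saturation requires V_DS ≥ V_GS − V_t = 2.3 V; 11 ≥ 2.3 ✓.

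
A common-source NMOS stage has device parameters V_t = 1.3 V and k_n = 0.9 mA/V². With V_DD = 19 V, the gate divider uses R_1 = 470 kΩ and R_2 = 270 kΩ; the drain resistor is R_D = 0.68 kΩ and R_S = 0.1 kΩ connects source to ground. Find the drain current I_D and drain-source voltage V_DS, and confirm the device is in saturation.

V_G = V_DD·R_2/(R_1+R_2) = 19×270/740 = 6.93 V.
Assume saturation: I_D = (k_n/2)(V_GS − V_t)² with V_GS = V_G − I_D·R_S = 6.93 − 0.1·I_D.
Substituting gives 0.0045·I_D² − 1.51·I_D + 14.3 = 0, with roots I_D = 9.76 or 325 mA.
The root I_D = 325 mA gives V_GS = -25.6 V ≤ V_t, so take I_D = 9.76 mA.
Then V_GS = 5.96 V and V_DS = V_DD − I_D(R_D+R_S) = 19 − 9.76×0.78 = 11.4 V.
Saturation requires V_DS ≥ V_GS − V_t = 4.66 V; 11.4 ≥ 4.66 ✓.

I_D ≈ 9.8 mA, V_DS ≈ 11 V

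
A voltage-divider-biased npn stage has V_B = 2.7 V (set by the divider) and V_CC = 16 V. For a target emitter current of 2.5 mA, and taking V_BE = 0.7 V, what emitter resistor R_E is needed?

R_E ≈ 0.8 kΩ

V_E = V_B − V_BE = 2.7 − 0.7 = 2 V.
R_E = V_E / I_E = 2 / 2.5 = 0.8 kΩ.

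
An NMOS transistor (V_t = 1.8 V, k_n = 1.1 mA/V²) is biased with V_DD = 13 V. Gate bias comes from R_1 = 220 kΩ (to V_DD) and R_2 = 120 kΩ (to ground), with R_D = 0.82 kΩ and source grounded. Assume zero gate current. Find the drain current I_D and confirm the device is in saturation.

V_G = V_DD·R_2/(R_1+R_2) = 13×120/340 = 4.59 V. With the source grounded, V_GS = V_G = 4.59 V.
Assume saturation: I_D = (k_n/2)(V_GS − V_t)² = (1.1/2)×(4.59 − 1.8)² = 0.55×2.79² = 4.28 mA.
V_DS = V_DD − I_D·R_D = 13 − 4.28×0.82 = 9.49 V.
Saturation requires V_DS ≥ V_GS − V_t = 2.79 V; 9.49 ≥ 2.79 ✓.

I_D ≈ 4.3 mA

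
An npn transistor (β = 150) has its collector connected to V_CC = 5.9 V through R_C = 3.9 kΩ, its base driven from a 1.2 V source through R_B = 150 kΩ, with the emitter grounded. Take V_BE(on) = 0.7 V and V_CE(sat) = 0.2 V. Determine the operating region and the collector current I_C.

active; I_C ≈ 0.5 mA

Assume active. Base-emitter loop: I_B = (V_BB − V_BE)/R_B = (1.2 − 0.7)/150 = 0.00333 mA.
I_C = β·I_B = 150×0.00333 = 0.5 mA.
V_CE = V_CC − I_C·R_C = 5.9 − 0.5×3.9 = 3.95 V > V_CE(sat), so the active-region assumption holds.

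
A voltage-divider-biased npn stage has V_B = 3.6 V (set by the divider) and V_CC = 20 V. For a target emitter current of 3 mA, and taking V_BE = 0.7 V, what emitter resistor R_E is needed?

R_E ≈ 0.97 kΩ

V_E = V_B − V_BE = 3.6 − 0.7 = 2.9 V.
R_E = V_E / I_E = 2.9 / 3 = 0.967 kΩ.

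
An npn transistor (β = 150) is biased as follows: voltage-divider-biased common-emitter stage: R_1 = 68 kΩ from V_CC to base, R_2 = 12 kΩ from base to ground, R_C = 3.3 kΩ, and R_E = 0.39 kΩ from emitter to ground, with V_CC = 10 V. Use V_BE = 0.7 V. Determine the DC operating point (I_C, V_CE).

I_C ≈ 1.7 mA, V_CE ≈ 3.6 V

Thevenize the base divider: V_Th = V_CC·R_2/(R_1+R_2) = 10×12/80 = 1.5 V, R_Th = R_1‖R_2 = 10.2 kΩ.
Base-emitter loop: V_Th = I_B·R_Th + V_BE + (β+1)I_B·R_E, so I_B = (1.5 − 0.7) / (10.2 + 151×0.39) = 0.0116 mA.
I_C = β·I_B = 150×0.0116 = 1.74 mA, and I_E = (β+1)I_B = 1.75 mA.
V_CE = V_CC − I_C·R_C − I_E·R_E = 10 − 1.74×3.3 − 1.75×0.39 = 3.59 V.
V_CE = 3.59 V > 0.2 V confirms active-region operation.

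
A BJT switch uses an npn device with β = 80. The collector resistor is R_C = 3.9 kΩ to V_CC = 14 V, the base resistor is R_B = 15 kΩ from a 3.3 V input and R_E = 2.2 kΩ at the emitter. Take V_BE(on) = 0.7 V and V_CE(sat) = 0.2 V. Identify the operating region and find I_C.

Assume active. Base-emitter loop: I_B = (V_BB − V_BE)/(R_B + (β+1)R_E) = (3.3 − 0.7)/(15 + 81×2.2) = 0.0135 mA.
I_C = β·I_B = 80×0.0135 = 1.08 mA.
V_CE = V_CC − I_C·R_C − I_E·R_E = 14 − 1.08×3.9 − 1.09×2.2 = 7.4 V > V_CE(sat), so the active-region assumption holds.

active; I_C ≈ 1.1 mA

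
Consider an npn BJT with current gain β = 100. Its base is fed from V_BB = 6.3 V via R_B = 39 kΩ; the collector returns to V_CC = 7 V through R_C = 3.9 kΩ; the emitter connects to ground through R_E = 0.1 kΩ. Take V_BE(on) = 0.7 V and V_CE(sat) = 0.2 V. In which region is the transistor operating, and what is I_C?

Assume active: I_B = (6.3 − 0.7)/(39 + 101×0.1) = 0.114 mA, I_C = β·I_B = 11.4 mA.
Then V_CE = 7 − 11.4×3.9 − 11.5×0.1 = -38.6 V < 0.2 V — the active assumption fails.
Re-solve with V_CE = 0.2 V. KCL at the emitter: V_E/R_E = (V_BB−0.7−V_E)/R_B + (V_CC−0.2−V_E)/R_C, giving V_E = 0.184 V.
I_C = (V_CC − 0.2 − V_E)/R_C = (6.8 − 0.184)/3.9 = 1.7 mA.
Check: I_B = (5.6 − 0.184)/39 = 0.139 mA, and β·I_B = 13.9 mA > I_C, confirming saturation.

saturation; I_C ≈ 1.7 mA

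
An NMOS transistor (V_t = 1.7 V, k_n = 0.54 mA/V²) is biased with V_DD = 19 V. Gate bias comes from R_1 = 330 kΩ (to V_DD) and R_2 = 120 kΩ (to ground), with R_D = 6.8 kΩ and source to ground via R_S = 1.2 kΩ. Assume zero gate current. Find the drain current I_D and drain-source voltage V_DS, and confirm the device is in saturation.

V_G = V_DD·R_2/(R_1+R_2) = 19×120/450 = 5.07 V.
Assume saturation: I_D = (k_n/2)(V_GS − V_t)² with V_GS = V_G − I_D·R_S = 5.07 − 1.2·I_D.
Substituting gives 0.389·I_D² − 3.18·I_D + 3.06 = 0, with roots I_D = 1.11 or 7.07 mA.
The root I_D = 7.07 mA gives V_GS = -3.42 V ≤ V_t, so take I_D = 1.11 mA.
Then V_GS = 3.73 V and V_DS = V_DD − I_D(R_D+R_S) = 19 − 1.11×8 = 10.1 V.
Saturation requires V_DS ≥ V_GS − V_t = 2.03 V; 10.1 ≥ 2.03 ✓.

I_D ≈ 1.1 mA, V_DS ≈ 10 V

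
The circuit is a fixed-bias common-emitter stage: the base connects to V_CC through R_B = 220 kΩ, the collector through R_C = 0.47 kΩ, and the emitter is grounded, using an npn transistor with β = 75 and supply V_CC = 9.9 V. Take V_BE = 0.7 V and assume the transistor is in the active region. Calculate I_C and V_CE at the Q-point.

Base loop: V_CC = I_B·R_B + V_BE, so I_B = (9.9 − 0.7)/220 kΩ = 0.0418 mA.
In the active region I_C = β·I_B = 75 × 0.0418 = 3.14 mA.
Collector loop: V_CE = V_CC − I_C·R_C = 9.9 − 3.14×0.47 = 8.43 V.
Since V_CE = 8.43 V > V_CE(sat) ≈ 0.2 V, the transistor is in the active region as assumed.

I_C ≈ 3.1 mA, V_CE ≈ 8.4 V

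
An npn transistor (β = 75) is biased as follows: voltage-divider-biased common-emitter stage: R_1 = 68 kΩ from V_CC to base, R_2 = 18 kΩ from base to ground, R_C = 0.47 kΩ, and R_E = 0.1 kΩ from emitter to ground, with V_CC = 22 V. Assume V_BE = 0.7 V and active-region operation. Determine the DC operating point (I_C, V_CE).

Thevenize the base divider: V_Th = V_CC·R_2/(R_1+R_2) = 22×18/86 = 4.6 V, R_Th = R_1‖R_2 = 14.2 kΩ.
Base-emitter loop: V_Th = I_B·R_Th + V_BE + (β+1)I_B·R_E, so I_B = (4.6 − 0.7) / (14.2 + 76×0.1) = 0.179 mA.
I_C = β·I_B = 75×0.179 = 13.4 mA, and I_E = (β+1)I_B = 13.6 mA.
V_CE = V_CC − I_C·R_C − I_E·R_E = 22 − 13.4×0.47 − 13.6×0.1 = 14.3 V.
V_CE = 14.3 V > 0.2 V confirms active-region operation.

I_C ≈ 13 mA, V_CE ≈ 14 V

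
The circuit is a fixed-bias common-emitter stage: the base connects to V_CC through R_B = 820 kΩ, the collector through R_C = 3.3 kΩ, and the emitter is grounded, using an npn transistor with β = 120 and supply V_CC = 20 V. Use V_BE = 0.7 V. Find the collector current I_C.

Base loop: V_CC = I_B·R_B + V_BE, so I_B = (20 − 0.7)/820 kΩ = 0.0235 mA.
In the active region I_C = β·I_B = 120 × 0.0235 = 2.82 mA.
Collector loop: V_CE = V_CC − I_C·R_C = 20 − 2.82×3.3 = 10.7 V.
Since V_CE = 10.7 V > V_CE(sat) ≈ 0.2 V, the transistor is in the active region as assumed.

I_C ≈ 2.8 mA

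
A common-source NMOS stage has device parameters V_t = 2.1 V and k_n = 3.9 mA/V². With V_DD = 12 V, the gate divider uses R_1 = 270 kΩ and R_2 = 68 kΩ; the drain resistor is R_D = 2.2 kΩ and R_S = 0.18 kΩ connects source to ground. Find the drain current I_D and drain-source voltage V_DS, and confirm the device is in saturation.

V_G = V_DD·R_2/(R_1+R_2) = 12×68/338 = 2.41 V.
Assume saturation: I_D = (k_n/2)(V_GS − V_t)² with V_GS = V_G − I_D·R_S = 2.41 − 0.18·I_D.
Substituting gives 0.0632·I_D² − 1.22·I_D + 0.193 = 0, with roots I_D = 0.159 or 19.2 mA.
The root I_D = 19.2 mA gives V_GS = -1.03 V ≤ V_t, so take I_D = 0.159 mA.
Then V_GS = 2.39 V and V_DS = V_DD − I_D(R_D+R_S) = 12 − 0.159×2.38 = 11.6 V.
Saturation requires V_DS ≥ V_GS − V_t = 0.286 V; 11.6 ≥ 0.286 ✓.

I_D ≈ 0.16 mA, V_DS ≈ 12 V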